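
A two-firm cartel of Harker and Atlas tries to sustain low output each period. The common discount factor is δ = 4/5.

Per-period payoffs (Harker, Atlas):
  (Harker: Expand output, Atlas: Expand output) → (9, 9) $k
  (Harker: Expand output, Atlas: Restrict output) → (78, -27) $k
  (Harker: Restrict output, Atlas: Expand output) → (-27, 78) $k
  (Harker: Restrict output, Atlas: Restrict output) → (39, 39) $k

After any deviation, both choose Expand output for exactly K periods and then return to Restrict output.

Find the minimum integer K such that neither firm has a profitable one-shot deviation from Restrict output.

2

No profitable deviation requires (39−9)(δ+…+δ^K) ≥ 78−39, i.e. δ+…+δ^K ≥ 13/10 ≈ 1.3000.
With δ = 4/5, the partial sums are K=1: 0.8000, K=2: 1.4400.
K = 2 is the first length at which the sum reaches 1.3000.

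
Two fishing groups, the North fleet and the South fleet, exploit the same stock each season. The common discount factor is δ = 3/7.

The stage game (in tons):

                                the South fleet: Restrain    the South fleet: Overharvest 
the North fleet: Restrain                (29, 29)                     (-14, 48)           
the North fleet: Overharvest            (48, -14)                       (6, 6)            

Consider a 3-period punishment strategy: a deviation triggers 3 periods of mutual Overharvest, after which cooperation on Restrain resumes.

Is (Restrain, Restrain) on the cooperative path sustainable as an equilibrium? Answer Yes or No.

IC: δ+…+δ^3 ≥ (48−29)/(29−6) = 19/23.
At δ = 3/7: partial sum = 0.6910 < 0.8261. Cooperation not sustainable.

No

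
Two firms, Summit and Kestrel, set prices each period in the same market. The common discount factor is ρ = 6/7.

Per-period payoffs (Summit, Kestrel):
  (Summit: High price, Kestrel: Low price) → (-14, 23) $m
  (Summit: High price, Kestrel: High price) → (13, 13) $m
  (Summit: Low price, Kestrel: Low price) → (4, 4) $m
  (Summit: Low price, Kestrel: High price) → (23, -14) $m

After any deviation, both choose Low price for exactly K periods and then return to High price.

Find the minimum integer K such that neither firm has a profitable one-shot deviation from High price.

IC: ρ(1−ρ^K)/(1−ρ) ≥ (23−13)/(13−4) = 10/9.
With ρ = 6/7: need 1 − ρ^K ≥ 10/9·(1−6/7)/(6/7), i.e. ρ^K ≤ 0.8148.
Since (6/7)^1 = 0.8571 and (6/7)^2 = 0.7347, the smallest such K is 2.

2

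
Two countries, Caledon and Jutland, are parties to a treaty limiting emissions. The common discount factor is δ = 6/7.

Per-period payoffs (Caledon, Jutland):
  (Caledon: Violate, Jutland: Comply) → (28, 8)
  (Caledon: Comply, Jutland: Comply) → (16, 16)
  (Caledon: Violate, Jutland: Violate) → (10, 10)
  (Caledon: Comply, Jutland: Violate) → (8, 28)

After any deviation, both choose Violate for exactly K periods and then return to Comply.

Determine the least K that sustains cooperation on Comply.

3

No profitable deviation requires (16−10)(δ+…+δ^K) ≥ 28−16, i.e. δ+…+δ^K ≥ 2 ≈ 2.0000.
With δ = 6/7, the partial sums are K=1: 0.8571, K=2: 1.5918, K=3: 2.2216.
K = 3 is the first length at which the sum reaches 2.0000.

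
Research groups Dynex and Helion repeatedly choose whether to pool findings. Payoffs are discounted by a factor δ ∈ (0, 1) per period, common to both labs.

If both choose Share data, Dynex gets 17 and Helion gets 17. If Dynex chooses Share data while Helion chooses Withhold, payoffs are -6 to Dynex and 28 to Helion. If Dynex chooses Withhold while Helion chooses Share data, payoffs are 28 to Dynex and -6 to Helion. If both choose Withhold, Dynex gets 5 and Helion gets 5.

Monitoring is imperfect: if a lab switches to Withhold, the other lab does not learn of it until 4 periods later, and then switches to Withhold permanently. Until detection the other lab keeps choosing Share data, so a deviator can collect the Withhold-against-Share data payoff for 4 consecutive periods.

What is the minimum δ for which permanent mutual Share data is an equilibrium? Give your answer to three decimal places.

A deviator earns 28 for 4 periods, then 5 forever; cooperating earns 17 forever. Multiplying the IC by (1−δ):
17 ≥ 28(1−δ^4) + 5δ^4, so 23·δ^4 ≥ 11 and δ^4 ≥ 11/23.
δ ≥ (11/23)^(1/4) ≈ 0.832.

0.832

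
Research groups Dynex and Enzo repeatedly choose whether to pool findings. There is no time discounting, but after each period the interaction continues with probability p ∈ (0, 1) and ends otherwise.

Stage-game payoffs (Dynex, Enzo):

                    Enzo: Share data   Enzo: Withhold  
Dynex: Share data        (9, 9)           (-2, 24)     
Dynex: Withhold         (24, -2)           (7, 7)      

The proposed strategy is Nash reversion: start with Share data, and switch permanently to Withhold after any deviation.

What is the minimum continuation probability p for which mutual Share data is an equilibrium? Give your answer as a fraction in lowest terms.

With no time discounting, the continuation probability p plays the role of the discount factor.
Grim-trigger IC: 9/(1−p) ≥ 24 + 7p/(1−p) ⇒ p ≥ (24−9)/(24−7) = 15/17.

15/17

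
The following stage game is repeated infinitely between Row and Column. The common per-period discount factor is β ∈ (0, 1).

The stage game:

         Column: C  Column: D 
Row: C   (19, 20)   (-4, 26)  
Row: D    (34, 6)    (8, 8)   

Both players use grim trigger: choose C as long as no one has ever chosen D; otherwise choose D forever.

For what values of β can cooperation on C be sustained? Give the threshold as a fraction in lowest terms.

15/26

Row's threshold: (34−19)/(34−8) = 15/26.
Column's threshold: (26−20)/(26−8) = 1/3.
15/26 > 1/3, so Row binds and β* = 15/26.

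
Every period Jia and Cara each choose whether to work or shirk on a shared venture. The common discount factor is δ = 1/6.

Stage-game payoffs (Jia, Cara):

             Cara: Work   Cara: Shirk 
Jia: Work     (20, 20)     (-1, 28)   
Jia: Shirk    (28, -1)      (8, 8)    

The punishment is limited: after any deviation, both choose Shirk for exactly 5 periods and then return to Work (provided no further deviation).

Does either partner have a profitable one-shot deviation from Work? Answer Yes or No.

IC: δ+…+δ^5 ≥ (28−20)/(20−8) = 2/3.
At δ = 1/6: partial sum = 0.2000 < 0.6667. Cooperation not sustainable.

Yes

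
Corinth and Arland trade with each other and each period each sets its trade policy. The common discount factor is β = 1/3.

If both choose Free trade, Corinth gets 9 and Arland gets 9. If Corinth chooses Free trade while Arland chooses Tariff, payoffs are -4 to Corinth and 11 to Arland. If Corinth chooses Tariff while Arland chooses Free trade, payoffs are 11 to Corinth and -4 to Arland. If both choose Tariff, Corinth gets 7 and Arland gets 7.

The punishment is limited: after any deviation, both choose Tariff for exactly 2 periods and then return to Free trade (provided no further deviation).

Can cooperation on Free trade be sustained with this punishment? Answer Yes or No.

A one-shot deviation gives 11 now, then 7 for 2 periods, then back to 9.
Gain from deviating: (11−9) today; loss: (9−7) in each of the next 2 periods.
No-deviation condition: (9−7)(β+…+β^2) ≥ 11−9, i.e. β+…+β^2 ≥ 1.
At β = 1/3: β+…+β^2 = 0.4444 < 1.0000.
So cooperation is not sustainable.

No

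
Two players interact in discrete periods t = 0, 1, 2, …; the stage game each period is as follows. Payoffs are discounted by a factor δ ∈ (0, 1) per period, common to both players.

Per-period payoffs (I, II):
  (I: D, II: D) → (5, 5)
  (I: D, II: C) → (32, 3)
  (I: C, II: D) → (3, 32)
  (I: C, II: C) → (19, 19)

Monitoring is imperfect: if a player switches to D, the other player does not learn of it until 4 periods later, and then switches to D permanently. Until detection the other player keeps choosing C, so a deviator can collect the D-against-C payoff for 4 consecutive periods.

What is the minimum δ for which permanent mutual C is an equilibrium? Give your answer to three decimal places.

Deviating for the 4 undetected periods gains 32−19 = 13 per period over cooperation, then loses 19−5 = 14 per period forever once punishment starts.
Gain: 13(1 + δ + … + δ^3); loss: 14·δ^4/(1−δ).
No profitable deviation ⇔ 13(1−δ^4) ≤ 14·δ^4, i.e. δ^4 ≥ 13/(13+14) = 13/27.
Hence δ ≥ (13/27)^(1/4) ≈ 0.833.

0.833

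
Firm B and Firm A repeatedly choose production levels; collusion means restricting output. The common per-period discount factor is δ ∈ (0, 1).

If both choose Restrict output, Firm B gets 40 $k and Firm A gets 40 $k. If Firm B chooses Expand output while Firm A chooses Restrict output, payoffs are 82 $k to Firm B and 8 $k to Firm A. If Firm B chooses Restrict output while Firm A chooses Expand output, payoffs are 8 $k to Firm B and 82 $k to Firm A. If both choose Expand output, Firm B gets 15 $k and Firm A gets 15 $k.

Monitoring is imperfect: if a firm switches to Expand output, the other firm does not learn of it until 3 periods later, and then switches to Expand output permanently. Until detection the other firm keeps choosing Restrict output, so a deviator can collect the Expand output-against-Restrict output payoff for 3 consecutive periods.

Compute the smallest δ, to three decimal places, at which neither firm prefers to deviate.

The best deviation is to choose Expand output for all 3 undetected periods, earning 82 each, then 15 forever once detected.
Deviation value: 82(1−δ^3)/(1−δ) + 15δ^3/(1−δ); cooperation value: 40/(1−δ).
IC: 40 ≥ 82(1−δ^3) + 15δ^3 = 82 − 67δ^3.
So δ^3 ≥ 42/67, giving δ ≥ (42/67)^(1/3) ≈ 0.856.

0.856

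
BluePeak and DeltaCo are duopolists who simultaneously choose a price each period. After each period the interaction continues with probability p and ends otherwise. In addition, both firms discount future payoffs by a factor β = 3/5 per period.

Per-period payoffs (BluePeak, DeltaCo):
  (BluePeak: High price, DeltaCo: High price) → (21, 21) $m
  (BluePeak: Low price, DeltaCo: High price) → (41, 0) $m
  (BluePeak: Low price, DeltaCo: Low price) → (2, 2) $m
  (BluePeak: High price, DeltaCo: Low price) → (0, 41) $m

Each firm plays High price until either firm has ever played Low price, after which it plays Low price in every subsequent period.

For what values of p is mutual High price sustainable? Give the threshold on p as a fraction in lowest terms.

With continuation probability p and discount β, the effective per-period discount factor is βp.
Grim-trigger IC: βp ≥ (41−21)/(41−2) = 20/39.
So p ≥ (20/39)/(3/5) = 100/117.

100/117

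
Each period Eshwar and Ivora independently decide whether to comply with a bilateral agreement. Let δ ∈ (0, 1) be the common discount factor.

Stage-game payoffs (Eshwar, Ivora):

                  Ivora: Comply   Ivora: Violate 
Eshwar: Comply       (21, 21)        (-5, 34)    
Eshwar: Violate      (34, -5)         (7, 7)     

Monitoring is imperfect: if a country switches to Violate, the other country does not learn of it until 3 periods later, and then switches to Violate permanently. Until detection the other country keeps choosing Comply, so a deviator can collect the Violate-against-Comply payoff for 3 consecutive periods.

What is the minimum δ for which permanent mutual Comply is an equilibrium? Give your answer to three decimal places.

Deviating for the 3 undetected periods gains 34−21 = 13 per period over cooperation, then loses 21−7 = 14 per period forever once punishment starts.
Gain: 13(1 + δ + … + δ^2); loss: 14·δ^3/(1−δ).
No profitable deviation ⇔ 13(1−δ^3) ≤ 14·δ^3, i.e. δ^3 ≥ 13/(13+14) = 13/27.
Hence δ ≥ (13/27)^(1/3) ≈ 0.784.

0.784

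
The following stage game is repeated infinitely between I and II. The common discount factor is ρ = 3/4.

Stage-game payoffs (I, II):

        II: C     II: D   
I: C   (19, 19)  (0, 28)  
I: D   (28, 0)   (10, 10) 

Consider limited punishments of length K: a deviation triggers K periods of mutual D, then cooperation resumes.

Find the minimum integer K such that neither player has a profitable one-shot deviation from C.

2

Need Σ_{k=1}^{K} ρ^k ≥ (28−19)/(19−10) = 1.0000 at ρ = 3/4.
At K = 1 the sum is 0.7500 < 1.0000; at K = 2 it is 1.3125 ≥ 1.0000.
So the minimum punishment length is K = 2.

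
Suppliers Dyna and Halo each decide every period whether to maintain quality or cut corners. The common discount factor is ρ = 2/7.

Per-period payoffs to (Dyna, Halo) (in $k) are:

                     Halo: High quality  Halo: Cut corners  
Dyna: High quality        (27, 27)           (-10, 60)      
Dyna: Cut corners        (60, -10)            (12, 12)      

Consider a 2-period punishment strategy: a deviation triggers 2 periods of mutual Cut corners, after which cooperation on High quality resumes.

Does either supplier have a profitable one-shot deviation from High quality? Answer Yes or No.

Yes

A one-shot deviation gives 60 now, then 12 for 2 periods, then back to 27.
Gain from deviating: (60−27) today; loss: (27−12) in each of the next 2 periods.
No-deviation condition: (27−12)(ρ+…+ρ^2) ≥ 60−27, i.e. ρ+…+ρ^2 ≥ 11/5.
At ρ = 2/7: ρ+…+ρ^2 = 0.3673 < 2.2000.
So cooperation is not sustainable.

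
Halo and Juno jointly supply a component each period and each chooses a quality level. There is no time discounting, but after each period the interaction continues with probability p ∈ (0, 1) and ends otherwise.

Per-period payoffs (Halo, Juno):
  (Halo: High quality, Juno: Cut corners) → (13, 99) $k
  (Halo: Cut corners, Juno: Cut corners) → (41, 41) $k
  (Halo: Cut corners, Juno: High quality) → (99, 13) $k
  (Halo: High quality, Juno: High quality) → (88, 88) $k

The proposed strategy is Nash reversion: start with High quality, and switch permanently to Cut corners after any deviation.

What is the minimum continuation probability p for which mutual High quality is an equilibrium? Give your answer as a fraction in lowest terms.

Expected cooperation value is 88 + p·88 + p²·88 + … = 88/(1−p); deviation gives 99 + p·41/(1−p).
88 ≥ 99(1−p) + 41p ⇒ 58p ≥ 11 ⇒ p ≥ 11/58.

11/58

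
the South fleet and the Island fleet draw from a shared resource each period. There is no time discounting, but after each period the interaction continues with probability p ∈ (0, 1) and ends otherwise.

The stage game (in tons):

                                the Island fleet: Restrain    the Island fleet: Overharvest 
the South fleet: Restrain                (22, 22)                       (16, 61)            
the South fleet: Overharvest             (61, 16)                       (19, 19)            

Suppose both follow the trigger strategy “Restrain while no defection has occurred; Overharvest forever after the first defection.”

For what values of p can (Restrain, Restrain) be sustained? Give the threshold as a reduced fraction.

With no time discounting, the continuation probability p plays the role of the discount factor.
Grim-trigger IC: 22/(1−p) ≥ 61 + 19p/(1−p) ⇒ p ≥ (61−22)/(61−19) = 13/14.

13/14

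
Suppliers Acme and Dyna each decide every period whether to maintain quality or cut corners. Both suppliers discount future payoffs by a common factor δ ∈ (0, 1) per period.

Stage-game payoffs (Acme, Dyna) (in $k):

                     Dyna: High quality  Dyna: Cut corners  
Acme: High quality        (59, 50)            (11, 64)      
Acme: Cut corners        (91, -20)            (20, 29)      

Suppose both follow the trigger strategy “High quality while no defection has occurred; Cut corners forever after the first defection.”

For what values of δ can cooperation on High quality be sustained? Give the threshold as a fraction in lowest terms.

32/71

For Acme: deviation gain 91−59 = 32, per-period punishment loss 59−20 = 39. IC gives δ ≥ 32/71.
For Dyna: gain 14, loss 21 per period, so δ ≥ 14/35 = 2/5.
The tighter constraint is Acme's, so cooperation needs δ ≥ 32/71.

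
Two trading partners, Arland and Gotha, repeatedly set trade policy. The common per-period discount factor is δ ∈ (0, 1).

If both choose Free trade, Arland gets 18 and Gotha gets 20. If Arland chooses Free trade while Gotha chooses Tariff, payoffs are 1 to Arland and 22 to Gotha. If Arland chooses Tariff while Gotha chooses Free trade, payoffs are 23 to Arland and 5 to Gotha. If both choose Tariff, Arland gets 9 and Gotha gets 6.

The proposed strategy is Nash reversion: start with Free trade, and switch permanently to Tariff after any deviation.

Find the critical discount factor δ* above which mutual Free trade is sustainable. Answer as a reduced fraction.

For Arland: deviation gain 23−18 = 5, per-period punishment loss 18−9 = 9. IC gives δ ≥ 5/14.
For Gotha: gain 2, loss 14 per period, so δ ≥ 2/16 = 1/8.
The tighter constraint is Arland's, so cooperation needs δ ≥ 5/14.

5/14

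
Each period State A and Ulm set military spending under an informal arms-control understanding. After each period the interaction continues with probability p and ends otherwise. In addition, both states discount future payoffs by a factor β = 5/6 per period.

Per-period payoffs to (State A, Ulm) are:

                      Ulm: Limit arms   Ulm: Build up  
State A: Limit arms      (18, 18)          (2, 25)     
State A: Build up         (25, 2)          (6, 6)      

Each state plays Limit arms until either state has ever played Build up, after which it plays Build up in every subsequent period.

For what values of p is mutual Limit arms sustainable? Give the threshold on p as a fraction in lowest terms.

42/95

With continuation probability p and discount β, the effective per-period discount factor is βp.
Grim-trigger IC: βp ≥ (25−18)/(25−6) = 7/19.
So p ≥ (7/19)/(5/6) = 42/95.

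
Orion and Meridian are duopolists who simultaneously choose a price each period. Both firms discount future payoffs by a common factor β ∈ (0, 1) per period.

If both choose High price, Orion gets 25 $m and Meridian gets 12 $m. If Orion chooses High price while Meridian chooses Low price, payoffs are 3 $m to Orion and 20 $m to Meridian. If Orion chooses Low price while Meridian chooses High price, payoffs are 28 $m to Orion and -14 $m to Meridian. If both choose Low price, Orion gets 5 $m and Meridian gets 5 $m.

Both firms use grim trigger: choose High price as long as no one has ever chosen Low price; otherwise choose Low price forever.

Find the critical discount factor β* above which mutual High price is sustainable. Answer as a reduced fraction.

8/15

For Orion: deviation gain 28−25 = 3, per-period punishment loss 25−5 = 20. IC gives β ≥ 3/23.
For Meridian: gain 8, loss 7 per period, so β ≥ 8/15.
The tighter constraint is Meridian's, so cooperation needs β ≥ 8/15.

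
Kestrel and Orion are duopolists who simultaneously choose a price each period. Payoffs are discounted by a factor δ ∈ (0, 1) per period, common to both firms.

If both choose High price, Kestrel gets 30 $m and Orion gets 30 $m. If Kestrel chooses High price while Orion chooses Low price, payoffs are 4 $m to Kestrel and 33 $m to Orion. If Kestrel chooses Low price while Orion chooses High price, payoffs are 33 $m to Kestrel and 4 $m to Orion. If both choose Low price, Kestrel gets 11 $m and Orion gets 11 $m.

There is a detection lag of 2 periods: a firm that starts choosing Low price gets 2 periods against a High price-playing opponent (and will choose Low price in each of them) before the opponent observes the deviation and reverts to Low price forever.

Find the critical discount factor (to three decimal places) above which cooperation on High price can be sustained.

0.369

The best deviation is to choose Low price for all 2 undetected periods, earning 33 each, then 11 forever once detected.
Deviation value: 33(1−δ^2)/(1−δ) + 11δ^2/(1−δ); cooperation value: 30/(1−δ).
IC: 30 ≥ 33(1−δ^2) + 11δ^2 = 33 − 22δ^2.
So δ^2 ≥ 3/22, giving δ ≥ (3/22)^(1/2) ≈ 0.369.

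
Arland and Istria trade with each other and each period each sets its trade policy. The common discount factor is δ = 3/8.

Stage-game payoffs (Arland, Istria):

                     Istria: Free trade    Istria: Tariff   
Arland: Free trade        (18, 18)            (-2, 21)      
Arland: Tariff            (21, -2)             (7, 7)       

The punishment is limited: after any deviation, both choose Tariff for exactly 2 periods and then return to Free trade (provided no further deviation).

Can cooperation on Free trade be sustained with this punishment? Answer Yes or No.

Comparing payoff streams over the 3 periods until play realigns: cooperate → 18(1+δ+…+δ^2); deviate → 21 + 7(δ+…+δ^2).
Cooperation is sustained iff (18−7)(δ+…+δ^2) ≥ 21−18.
δ+…+δ^2 = 3/8·(1−(3/8)^2)/(1−3/8) = 0.5156, and (21−18)/(18−7) = 0.2727.
0.5156 ≥ 0.2727, so cooperation is sustainable.

Yes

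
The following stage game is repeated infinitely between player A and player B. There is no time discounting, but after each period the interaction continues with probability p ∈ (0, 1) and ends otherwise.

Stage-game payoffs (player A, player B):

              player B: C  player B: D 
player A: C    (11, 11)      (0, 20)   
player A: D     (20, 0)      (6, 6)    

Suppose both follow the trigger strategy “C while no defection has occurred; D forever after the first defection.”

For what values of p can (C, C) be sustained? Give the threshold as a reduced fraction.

9/14

With no time discounting, the continuation probability p plays the role of the discount factor.
Grim-trigger IC: 11/(1−p) ≥ 20 + 6p/(1−p) ⇒ p ≥ (20−11)/(20−6) = 9/14.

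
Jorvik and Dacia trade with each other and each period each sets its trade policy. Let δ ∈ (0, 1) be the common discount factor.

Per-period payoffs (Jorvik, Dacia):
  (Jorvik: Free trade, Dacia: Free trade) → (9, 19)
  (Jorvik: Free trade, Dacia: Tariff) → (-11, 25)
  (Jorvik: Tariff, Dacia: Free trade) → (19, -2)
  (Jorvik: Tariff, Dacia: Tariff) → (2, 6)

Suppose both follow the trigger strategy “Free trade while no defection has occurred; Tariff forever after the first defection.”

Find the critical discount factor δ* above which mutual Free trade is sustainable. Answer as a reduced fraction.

For Jorvik: deviation gain 19−9 = 10, per-period punishment loss 9−2 = 7. IC gives δ ≥ 10/17.
For Dacia: gain 6, loss 13 per period, so δ ≥ 6/19.
The tighter constraint is Jorvik's, so cooperation needs δ ≥ 10/17.

10/17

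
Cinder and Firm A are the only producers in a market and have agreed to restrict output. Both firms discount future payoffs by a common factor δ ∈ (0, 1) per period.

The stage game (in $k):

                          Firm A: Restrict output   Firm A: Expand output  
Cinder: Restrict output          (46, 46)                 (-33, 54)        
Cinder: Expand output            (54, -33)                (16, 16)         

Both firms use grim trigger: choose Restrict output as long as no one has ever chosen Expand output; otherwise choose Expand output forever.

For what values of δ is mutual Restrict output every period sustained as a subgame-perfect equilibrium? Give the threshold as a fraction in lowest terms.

4/19

One-period gain from deviating is 54 − 46 = 8. The loss is 46 − 16 = 30 in every subsequent period, with present value 30·δ/(1−δ).
Deviation is unprofitable when 30·δ/(1−δ) ≥ 8, i.e. δ/(1−δ) ≥ 4/15.
Equivalently δ ≥ 8/(8+30) = 4/19.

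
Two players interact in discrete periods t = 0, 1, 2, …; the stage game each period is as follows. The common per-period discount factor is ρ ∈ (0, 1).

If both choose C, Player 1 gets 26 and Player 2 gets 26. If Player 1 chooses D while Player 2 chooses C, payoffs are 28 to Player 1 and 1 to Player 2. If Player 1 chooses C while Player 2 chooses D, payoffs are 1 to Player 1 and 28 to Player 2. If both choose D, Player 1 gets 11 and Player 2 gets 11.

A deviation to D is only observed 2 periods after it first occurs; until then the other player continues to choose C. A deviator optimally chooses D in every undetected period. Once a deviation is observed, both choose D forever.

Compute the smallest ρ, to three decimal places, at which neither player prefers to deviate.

Deviating for the 2 undetected periods gains 28−26 = 2 per period over cooperation, then loses 26−11 = 15 per period forever once punishment starts.
Gain: 2(1 + ρ + … + ρ^1); loss: 15·ρ^2/(1−ρ).
No profitable deviation ⇔ 2(1−ρ^2) ≤ 15·ρ^2, i.e. ρ^2 ≥ 2/(2+15) = 2/17.
Hence ρ ≥ (2/17)^(1/2) ≈ 0.343.

0.343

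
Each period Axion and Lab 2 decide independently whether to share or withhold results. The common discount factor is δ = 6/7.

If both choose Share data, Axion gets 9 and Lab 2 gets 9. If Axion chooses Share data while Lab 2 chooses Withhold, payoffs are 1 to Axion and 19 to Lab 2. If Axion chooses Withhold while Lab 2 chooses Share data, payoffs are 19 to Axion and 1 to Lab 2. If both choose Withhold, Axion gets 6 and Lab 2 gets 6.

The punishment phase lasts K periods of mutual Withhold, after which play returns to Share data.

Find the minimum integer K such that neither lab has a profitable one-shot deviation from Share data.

6

IC: δ(1−δ^K)/(1−δ) ≥ (19−9)/(9−6) = 10/3.
With δ = 6/7: need 1 − δ^K ≥ 10/3·(1−6/7)/(6/7), i.e. δ^K ≤ 0.4444.
Since (6/7)^5 = 0.4627 and (6/7)^6 = 0.3966, the smallest such K is 6.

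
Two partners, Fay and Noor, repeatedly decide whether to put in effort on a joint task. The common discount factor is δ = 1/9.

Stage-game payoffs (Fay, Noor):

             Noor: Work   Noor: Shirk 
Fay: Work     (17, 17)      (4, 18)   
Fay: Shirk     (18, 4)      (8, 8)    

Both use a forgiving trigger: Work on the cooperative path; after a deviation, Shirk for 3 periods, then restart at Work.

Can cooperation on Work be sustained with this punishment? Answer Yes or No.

IC: δ+…+δ^3 ≥ (18−17)/(17−8) = 1/9.
At δ = 1/9: partial sum = 0.1248 ≥ 0.1111. Cooperation sustainable.

Yes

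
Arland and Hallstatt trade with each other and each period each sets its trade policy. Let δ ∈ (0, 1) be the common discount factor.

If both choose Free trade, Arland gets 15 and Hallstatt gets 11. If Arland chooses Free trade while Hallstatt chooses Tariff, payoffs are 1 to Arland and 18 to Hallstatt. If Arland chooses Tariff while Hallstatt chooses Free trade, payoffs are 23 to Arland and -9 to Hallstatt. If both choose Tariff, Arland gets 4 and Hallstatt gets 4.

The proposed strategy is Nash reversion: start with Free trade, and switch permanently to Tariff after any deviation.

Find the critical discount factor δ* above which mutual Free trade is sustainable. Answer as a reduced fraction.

1/2

Arland's threshold: (23−15)/(23−4) = 8/19.
Hallstatt's threshold: (18−11)/(18−4) = 1/2.
8/19 < 1/2, so Hallstatt binds and δ* = 1/2.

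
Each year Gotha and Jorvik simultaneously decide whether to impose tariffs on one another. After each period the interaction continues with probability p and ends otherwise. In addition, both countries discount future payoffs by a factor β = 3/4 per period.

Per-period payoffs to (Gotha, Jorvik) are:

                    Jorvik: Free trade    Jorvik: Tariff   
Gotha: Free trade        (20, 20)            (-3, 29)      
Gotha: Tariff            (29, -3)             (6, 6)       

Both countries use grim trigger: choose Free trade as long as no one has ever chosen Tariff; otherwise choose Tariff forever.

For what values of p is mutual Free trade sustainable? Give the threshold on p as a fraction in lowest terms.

With continuation probability p and discount β, the effective per-period discount factor is βp.
Grim-trigger IC: βp ≥ (29−20)/(29−6) = 9/23.
So p ≥ (9/23)/(3/4) = 12/23.

12/23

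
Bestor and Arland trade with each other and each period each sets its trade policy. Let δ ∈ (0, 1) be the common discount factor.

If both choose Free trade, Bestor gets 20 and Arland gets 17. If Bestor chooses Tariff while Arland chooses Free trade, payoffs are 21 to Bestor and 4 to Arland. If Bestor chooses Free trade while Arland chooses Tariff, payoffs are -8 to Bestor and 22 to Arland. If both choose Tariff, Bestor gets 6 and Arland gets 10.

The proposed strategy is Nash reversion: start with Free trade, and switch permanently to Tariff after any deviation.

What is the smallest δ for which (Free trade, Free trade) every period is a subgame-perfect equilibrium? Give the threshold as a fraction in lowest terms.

5/12

Bestor: cooperation gives 20 each period; deviation gives 21 once then 6 forever.
  20/(1−δ) ≥ 21 + 6δ/(1−δ) ⇒ δ ≥ 1/15.
Arland: cooperation gives 17 each period; deviation gives 22 once then 10 forever.
  δ ≥ 5/12.
Both must hold, so the binding constraint is Arland's: δ ≥ 5/12.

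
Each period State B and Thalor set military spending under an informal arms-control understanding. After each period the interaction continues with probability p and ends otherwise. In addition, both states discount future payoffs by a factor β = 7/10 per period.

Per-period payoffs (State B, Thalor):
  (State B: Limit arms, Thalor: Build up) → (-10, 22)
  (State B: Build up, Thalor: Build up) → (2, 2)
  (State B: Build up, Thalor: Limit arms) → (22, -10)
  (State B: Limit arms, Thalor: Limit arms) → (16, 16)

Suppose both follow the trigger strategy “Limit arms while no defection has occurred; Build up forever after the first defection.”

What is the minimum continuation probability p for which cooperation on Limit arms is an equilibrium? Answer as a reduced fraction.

Expected continuation weight on next period's payoff is β·p = 7/10·p, which plays the role of the discount factor.
Cooperation requires 7/10·p ≥ (22−16)/(22−2) = 3/10, hence p ≥ 3/7.

3/7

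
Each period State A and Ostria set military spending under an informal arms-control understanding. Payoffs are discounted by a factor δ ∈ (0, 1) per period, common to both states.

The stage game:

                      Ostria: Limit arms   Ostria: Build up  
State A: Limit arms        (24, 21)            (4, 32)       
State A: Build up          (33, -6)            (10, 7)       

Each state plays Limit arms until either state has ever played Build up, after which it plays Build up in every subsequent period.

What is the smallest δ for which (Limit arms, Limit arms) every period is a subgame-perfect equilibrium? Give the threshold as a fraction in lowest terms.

11/25

State A's threshold: (33−24)/(33−10) = 9/23.
Ostria's threshold: (32−21)/(32−7) = 11/25.
9/23 < 11/25, so Ostria binds and δ* = 11/25.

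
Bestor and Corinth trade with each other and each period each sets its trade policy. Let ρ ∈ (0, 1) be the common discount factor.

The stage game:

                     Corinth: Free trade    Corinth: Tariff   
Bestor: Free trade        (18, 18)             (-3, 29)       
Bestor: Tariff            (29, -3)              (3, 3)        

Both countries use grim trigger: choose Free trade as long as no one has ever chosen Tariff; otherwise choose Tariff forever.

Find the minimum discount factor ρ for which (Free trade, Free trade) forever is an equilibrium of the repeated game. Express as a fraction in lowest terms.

11/26

One-period gain from deviating is 29 − 18 = 11. The loss is 18 − 3 = 15 in every subsequent period, with present value 15·ρ/(1−ρ).
Deviation is unprofitable when 15·ρ/(1−ρ) ≥ 11, i.e. ρ/(1−ρ) ≥ 11/15.
Equivalently ρ ≥ 11/(11+15) = 11/26.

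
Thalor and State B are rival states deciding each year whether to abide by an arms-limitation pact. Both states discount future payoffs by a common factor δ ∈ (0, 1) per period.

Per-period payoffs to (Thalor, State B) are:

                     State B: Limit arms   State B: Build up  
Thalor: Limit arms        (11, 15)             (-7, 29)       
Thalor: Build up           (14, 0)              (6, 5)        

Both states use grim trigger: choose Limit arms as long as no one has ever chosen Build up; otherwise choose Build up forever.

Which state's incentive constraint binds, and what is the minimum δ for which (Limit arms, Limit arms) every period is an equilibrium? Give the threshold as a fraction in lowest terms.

Thalor's threshold: (14−11)/(14−6) = 3/8.
State B's threshold: (29−15)/(29−5) = 7/12.
3/8 < 7/12, so State B binds and δ* = 7/12.

State B; δ ≥ 7/12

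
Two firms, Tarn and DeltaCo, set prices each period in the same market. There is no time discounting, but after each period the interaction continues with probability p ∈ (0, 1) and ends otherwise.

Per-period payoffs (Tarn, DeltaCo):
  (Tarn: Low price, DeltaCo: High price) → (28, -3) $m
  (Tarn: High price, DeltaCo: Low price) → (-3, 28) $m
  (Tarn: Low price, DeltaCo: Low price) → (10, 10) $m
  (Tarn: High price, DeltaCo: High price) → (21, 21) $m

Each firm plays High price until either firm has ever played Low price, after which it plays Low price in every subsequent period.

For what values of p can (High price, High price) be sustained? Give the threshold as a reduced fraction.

With no time discounting, the continuation probability p plays the role of the discount factor.
Grim-trigger IC: 21/(1−p) ≥ 28 + 10p/(1−p) ⇒ p ≥ (28−21)/(28−10) = 7/18.

7/18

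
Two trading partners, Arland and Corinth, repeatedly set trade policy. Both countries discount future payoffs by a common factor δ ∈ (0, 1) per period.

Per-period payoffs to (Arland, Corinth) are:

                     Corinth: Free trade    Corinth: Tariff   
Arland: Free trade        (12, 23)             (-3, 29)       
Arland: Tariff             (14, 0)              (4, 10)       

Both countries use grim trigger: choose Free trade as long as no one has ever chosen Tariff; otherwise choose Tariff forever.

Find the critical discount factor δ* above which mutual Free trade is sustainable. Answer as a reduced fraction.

Arland's threshold: (14−12)/(14−4) = 1/5.
Corinth's threshold: (29−23)/(29−10) = 6/19.
1/5 < 6/19, so Corinth binds and δ* = 6/19.

6/19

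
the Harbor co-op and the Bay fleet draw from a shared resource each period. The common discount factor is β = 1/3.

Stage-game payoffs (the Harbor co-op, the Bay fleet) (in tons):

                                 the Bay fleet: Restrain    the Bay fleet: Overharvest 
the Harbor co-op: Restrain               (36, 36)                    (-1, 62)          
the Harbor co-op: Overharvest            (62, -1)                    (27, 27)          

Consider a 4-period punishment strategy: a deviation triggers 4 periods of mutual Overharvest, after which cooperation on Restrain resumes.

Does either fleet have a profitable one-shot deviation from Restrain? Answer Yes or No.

Yes

IC: β+…+β^4 ≥ (62−36)/(36−27) = 26/9.
At β = 1/3: partial sum = 0.4938 < 2.8889. Cooperation not sustainable.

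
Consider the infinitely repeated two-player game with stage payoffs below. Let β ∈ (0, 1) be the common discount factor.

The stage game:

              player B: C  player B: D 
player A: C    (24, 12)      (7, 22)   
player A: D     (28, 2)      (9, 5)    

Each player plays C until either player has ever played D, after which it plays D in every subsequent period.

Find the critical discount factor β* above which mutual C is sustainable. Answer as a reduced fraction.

10/17

player A: cooperation gives 24 each period; deviation gives 28 once then 9 forever.
  24/(1−β) ≥ 28 + 9β/(1−β) ⇒ β ≥ 4/19.
player B: cooperation gives 12 each period; deviation gives 22 once then 5 forever.
  β ≥ 10/17.
Both must hold, so the binding constraint is player B's: β ≥ 10/17.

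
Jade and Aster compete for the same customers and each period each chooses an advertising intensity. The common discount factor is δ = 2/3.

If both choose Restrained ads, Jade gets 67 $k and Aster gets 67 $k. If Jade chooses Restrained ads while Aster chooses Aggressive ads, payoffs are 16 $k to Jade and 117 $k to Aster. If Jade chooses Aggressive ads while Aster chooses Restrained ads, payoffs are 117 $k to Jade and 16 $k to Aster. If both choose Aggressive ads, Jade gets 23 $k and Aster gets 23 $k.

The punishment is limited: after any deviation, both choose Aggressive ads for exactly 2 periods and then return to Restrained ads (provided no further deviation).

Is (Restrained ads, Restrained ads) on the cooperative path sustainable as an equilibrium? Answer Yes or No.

A one-shot deviation gives 117 now, then 23 for 2 periods, then back to 67.
Gain from deviating: (117−67) today; loss: (67−23) in each of the next 2 periods.
No-deviation condition: (67−23)(δ+…+δ^2) ≥ 117−67, i.e. δ+…+δ^2 ≥ 25/22.
At δ = 2/3: δ+…+δ^2 = 1.1111 < 1.1364.
So cooperation is not sustainable.

No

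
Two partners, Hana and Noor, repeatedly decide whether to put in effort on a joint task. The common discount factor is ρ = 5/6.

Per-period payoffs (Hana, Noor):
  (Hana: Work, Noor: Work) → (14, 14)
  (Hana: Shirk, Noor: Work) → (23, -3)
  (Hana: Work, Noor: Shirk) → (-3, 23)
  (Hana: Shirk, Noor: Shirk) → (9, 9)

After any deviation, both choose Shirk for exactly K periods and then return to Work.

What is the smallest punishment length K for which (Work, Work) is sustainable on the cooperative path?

No profitable deviation requires (14−9)(ρ+…+ρ^K) ≥ 23−14, i.e. ρ+…+ρ^K ≥ 9/5 ≈ 1.8000.
With ρ = 5/6, the partial sums are K=1: 0.8333, K=2: 1.5278, K=3: 2.1065.
K = 3 is the first length at which the sum reaches 1.8000.

3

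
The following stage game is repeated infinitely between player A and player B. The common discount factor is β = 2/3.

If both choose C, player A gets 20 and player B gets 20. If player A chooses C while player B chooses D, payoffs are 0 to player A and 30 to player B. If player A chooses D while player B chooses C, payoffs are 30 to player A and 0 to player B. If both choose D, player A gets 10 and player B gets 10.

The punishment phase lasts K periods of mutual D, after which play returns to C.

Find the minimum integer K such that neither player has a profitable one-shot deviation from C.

2

No profitable deviation requires (20−10)(β+…+β^K) ≥ 30−20, i.e. β+…+β^K ≥ 1 ≈ 1.0000.
With β = 2/3, the partial sums are K=1: 0.6667, K=2: 1.1111.
K = 2 is the first length at which the sum reaches 1.0000.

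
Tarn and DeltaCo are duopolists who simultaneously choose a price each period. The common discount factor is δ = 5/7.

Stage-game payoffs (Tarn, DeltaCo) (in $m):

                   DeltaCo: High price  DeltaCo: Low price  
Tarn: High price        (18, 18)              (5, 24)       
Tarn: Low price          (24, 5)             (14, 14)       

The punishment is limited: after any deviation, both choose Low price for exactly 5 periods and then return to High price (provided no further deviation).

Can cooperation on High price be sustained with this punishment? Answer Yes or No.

Yes

A one-shot deviation gives 24 now, then 14 for 5 periods, then back to 18.
Gain from deviating: (24−18) today; loss: (18−14) in each of the next 5 periods.
No-deviation condition: (18−14)(δ+…+δ^5) ≥ 24−18, i.e. δ+…+δ^5 ≥ 3/2.
At δ = 5/7: δ+…+δ^5 = 2.0352 ≥ 1.5000.
So cooperation is sustainable.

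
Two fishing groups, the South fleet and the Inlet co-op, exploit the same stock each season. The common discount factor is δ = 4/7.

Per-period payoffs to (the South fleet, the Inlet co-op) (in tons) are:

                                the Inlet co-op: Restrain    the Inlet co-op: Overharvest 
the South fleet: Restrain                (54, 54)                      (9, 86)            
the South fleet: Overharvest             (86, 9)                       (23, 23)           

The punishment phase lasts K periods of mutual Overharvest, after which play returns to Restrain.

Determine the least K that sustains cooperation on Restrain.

IC: δ(1−δ^K)/(1−δ) ≥ (86−54)/(54−23) = 32/31.
With δ = 4/7: need 1 − δ^K ≥ 32/31·(1−4/7)/(4/7), i.e. δ^K ≤ 0.2258.
Since (4/7)^2 = 0.3265 and (4/7)^3 = 0.1866, the smallest such K is 3.

3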